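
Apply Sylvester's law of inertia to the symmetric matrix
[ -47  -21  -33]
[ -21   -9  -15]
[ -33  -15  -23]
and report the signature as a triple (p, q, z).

Answer: (1, 1, 1)

Derivation:
step 0: pivot -47 → sign −
step 1: pivot 18/47 → sign +
step 2: row/col 2 already zero → sign 0
signature = (1, 1, 1)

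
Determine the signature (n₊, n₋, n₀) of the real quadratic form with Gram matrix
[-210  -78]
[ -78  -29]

Answer: (0, 2, 0)

Derivation:
step 0: pivot -210 → sign −
step 1: pivot -1/35 → sign −
signature = (0, 2, 0)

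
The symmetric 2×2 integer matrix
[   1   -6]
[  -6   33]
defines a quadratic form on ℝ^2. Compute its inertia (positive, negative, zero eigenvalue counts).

Answer: (1, 1, 0)

Derivation:
step 0: pivot 1 → sign +
step 1: pivot -3 → sign −
signature = (1, 1, 0)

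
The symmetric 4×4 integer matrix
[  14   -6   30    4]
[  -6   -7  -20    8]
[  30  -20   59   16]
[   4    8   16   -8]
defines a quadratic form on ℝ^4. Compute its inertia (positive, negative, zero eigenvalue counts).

Answer: (2, 1, 1)

Derivation:
step 0: pivot 14 → sign +
step 1: pivot -67/7 → sign −
step 2: pivot 3/67 → sign +
step 3: row/col 3 already zero → sign 0
signature = (2, 1, 1)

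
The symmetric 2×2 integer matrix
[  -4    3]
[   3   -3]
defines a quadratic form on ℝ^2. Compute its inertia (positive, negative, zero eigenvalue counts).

step 0: pivot -4 → sign −
step 1: pivot -3/4 → sign −
signature = (0, 2, 0)

Answer: (0, 2, 0)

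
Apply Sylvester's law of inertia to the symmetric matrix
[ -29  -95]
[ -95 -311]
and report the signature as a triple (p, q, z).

Answer: (1, 1, 0)

Derivation:
step 0: pivot -29 → sign −
step 1: pivot 6/29 → sign +
signature = (1, 1, 0)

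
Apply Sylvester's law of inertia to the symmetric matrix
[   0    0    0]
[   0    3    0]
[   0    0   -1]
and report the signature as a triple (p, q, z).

step 0: pivot 3 → sign +
step 1: pivot -1 → sign −
step 2: row/col 2 already zero → sign 0
signature = (1, 1, 1)

Answer: (1, 1, 1)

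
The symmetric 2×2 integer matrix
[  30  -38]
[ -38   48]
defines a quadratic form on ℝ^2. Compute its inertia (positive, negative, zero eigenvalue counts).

Answer: (1, 1, 0)

Derivation:
step 0: pivot 30 → sign +
step 1: pivot -2/15 → sign −
signature = (1, 1, 0)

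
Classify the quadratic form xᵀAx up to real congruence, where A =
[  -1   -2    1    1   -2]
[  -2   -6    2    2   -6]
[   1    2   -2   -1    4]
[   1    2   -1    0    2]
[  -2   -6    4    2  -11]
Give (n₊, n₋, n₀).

Answer: (1, 4, 0)

Derivation:
step 0: pivot -1 → sign −
step 1: pivot -2 → sign −
step 2: pivot -1 → sign −
step 3: pivot 1 → sign +
step 4: pivot -1 → sign −
signature = (1, 4, 0)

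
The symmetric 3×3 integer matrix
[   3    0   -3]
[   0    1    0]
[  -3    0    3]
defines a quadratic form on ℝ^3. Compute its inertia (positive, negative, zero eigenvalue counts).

Answer: (2, 0, 1)

Derivation:
step 0: pivot 3 → sign +
step 1: pivot 1 → sign +
step 2: row/col 2 already zero → sign 0
signature = (2, 0, 1)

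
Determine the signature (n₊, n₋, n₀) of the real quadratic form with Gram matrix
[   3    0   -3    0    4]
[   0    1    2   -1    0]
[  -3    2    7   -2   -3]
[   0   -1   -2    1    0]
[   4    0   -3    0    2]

step 0: pivot 3 → sign +
step 1: pivot 1 → sign +
step 2: pivot -10/3 → sign −
step 3: pivot 3/10 → sign +
step 4: row/col 4 already zero → sign 0
signature = (3, 1, 1)

Answer: (3, 1, 1)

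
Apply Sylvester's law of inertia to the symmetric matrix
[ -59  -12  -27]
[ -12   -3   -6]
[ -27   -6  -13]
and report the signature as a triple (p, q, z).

Answer: (0, 3, 0)

Derivation:
step 0: pivot -59 → sign −
step 1: pivot -33/59 → sign −
step 2: pivot -2/11 → sign −
signature = (0, 3, 0)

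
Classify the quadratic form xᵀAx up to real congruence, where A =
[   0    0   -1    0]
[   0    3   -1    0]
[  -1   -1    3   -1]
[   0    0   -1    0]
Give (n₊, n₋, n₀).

step 0: pivot 3 → sign +
step 1: pivot 8/3 → sign +
step 2: pivot -3/8 → sign −
step 3: row/col 3 already zero → sign 0
signature = (2, 1, 1)

Answer: (2, 1, 1)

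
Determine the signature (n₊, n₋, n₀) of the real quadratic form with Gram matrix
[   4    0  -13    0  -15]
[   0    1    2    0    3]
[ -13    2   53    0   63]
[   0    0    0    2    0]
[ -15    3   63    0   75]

Answer: (4, 1, 0)

Derivation:
step 0: pivot 4 → sign +
step 1: pivot 1 → sign +
step 2: pivot 27/4 → sign +
step 3: pivot 2 → sign +
step 4: pivot -1/3 → sign −
signature = (4, 1, 0)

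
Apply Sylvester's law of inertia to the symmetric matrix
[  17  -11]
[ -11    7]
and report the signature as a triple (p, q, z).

step 0: pivot 17 → sign +
step 1: pivot -2/17 → sign −
signature = (1, 1, 0)

Answer: (1, 1, 0)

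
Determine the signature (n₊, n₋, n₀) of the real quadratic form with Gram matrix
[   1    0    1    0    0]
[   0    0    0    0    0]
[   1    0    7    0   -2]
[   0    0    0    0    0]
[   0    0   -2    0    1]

step 0: pivot 1 → sign +
step 1: pivot 6 → sign +
step 2: pivot 1/3 → sign +
step 3: row/col 3 already zero → sign 0
step 4: row/col 4 already zero → sign 0
signature = (3, 0, 2)

Answer: (3, 0, 2)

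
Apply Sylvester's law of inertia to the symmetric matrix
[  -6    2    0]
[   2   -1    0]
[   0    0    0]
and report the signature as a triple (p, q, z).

Answer: (0, 2, 1)

Derivation:
step 0: pivot -6 → sign −
step 1: pivot -1/3 → sign −
step 2: row/col 2 already zero → sign 0
signature = (0, 2, 1)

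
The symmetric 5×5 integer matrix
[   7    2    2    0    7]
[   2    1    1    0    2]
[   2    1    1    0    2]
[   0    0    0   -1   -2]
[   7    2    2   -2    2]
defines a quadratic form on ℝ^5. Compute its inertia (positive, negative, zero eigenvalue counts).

Answer: (2, 2, 1)

Derivation:
step 0: pivot 7 → sign +
step 1: pivot 3/7 → sign +
step 2: pivot -1 → sign −
step 3: pivot -1 → sign −
step 4: row/col 4 already zero → sign 0
signature = (2, 2, 1)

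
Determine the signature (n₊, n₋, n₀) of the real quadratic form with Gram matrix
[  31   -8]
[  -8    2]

step 0: pivot 31 → sign +
step 1: pivot -2/31 → sign −
signature = (1, 1, 0)

Answer: (1, 1, 0)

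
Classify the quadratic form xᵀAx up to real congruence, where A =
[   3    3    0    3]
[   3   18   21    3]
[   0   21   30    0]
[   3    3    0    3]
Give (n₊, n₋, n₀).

Answer: (3, 0, 1)

Derivation:
step 0: pivot 3 → sign +
step 1: pivot 15 → sign +
step 2: pivot 3/5 → sign +
step 3: row/col 3 already zero → sign 0
signature = (3, 0, 1)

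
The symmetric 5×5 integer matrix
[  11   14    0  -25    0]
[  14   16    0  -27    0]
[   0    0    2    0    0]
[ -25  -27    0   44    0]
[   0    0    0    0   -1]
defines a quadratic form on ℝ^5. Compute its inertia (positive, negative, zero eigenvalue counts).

step 0: pivot 11 → sign +
step 1: pivot -20/11 → sign −
step 2: pivot 2 → sign +
step 3: pivot -1/20 → sign −
step 4: pivot -1 → sign −
signature = (2, 3, 0)

Answer: (2, 3, 0)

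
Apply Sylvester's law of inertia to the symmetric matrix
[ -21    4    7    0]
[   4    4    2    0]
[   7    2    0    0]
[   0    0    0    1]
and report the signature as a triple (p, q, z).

Answer: (2, 1, 1)

Derivation:
step 0: pivot -21 → sign −
step 1: pivot 100/21 → sign +
step 2: pivot 1 → sign +
step 3: row/col 3 already zero → sign 0
signature = (2, 1, 1)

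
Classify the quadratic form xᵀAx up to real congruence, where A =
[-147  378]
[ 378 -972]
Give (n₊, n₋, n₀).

step 0: pivot -147 → sign −
step 1: row/col 1 already zero → sign 0
signature = (0, 1, 1)

Answer: (0, 1, 1)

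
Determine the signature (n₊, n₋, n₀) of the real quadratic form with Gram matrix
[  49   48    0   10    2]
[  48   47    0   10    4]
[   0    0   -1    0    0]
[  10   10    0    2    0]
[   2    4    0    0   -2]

Answer: (3, 2, 0)

Derivation:
step 0: pivot 49 → sign +
step 1: pivot -1/49 → sign −
step 2: pivot -1 → sign −
step 3: pivot 2 → sign +
step 4: pivot 2 → sign +
signature = (3, 2, 0)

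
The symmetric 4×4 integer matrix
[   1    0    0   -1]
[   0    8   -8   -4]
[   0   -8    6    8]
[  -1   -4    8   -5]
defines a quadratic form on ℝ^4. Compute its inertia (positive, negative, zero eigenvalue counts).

step 0: pivot 1 → sign +
step 1: pivot 8 → sign +
step 2: pivot -2 → sign −
step 3: row/col 3 already zero → sign 0
signature = (2, 1, 1)

Answer: (2, 1, 1)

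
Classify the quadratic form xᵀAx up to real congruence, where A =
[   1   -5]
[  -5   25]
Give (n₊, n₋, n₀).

step 0: pivot 1 → sign +
step 1: row/col 1 already zero → sign 0
signature = (1, 0, 1)

Answer: (1, 0, 1)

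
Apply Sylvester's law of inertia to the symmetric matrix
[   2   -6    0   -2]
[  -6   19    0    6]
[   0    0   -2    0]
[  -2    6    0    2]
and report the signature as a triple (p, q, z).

step 0: pivot 2 → sign +
step 1: pivot 1 → sign +
step 2: pivot -2 → sign −
step 3: row/col 3 already zero → sign 0
signature = (2, 1, 1)

Answer: (2, 1, 1)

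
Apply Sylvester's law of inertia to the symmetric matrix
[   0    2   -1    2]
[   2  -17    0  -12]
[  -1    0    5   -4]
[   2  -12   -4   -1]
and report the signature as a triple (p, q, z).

Answer: (3, 1, 0)

Derivation:
step 0: pivot -17 → sign −
step 1: pivot 4/17 → sign +
step 2: pivot 3/4 → sign +
step 3: pivot 3 → sign +
signature = (3, 1, 0)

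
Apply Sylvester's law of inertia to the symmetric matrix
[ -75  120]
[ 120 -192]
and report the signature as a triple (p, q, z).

step 0: pivot -75 → sign −
step 1: row/col 1 already zero → sign 0
signature = (0, 1, 1)

Answer: (0, 1, 1)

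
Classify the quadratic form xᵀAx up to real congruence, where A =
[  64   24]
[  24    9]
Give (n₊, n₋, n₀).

Answer: (1, 0, 1)

Derivation:
step 0: pivot 64 → sign +
step 1: row/col 1 already zero → sign 0
signature = (1, 0, 1)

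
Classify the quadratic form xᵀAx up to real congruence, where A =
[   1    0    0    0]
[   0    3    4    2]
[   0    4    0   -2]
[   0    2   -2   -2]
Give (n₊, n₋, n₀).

step 0: pivot 1 → sign +
step 1: pivot 3 → sign +
step 2: pivot -16/3 → sign −
step 3: pivot 3/4 → sign +
signature = (3, 1, 0)

Answer: (3, 1, 0)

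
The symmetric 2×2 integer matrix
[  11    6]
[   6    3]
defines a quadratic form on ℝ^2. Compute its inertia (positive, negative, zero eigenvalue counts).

step 0: pivot 11 → sign +
step 1: pivot -3/11 → sign −
signature = (1, 1, 0)

Answer: (1, 1, 0)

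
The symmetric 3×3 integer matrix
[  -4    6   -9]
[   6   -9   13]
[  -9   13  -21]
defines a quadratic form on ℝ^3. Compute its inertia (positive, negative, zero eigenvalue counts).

Answer: (1, 2, 0)

Derivation:
step 0: pivot -4 → sign −
step 1: pivot -3/4 → sign −
step 2: pivot 1/3 → sign +
signature = (1, 2, 0)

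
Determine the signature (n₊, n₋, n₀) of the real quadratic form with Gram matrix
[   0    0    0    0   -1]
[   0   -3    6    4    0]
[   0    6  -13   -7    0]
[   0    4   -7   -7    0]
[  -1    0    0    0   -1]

Answer: (1, 4, 0)

Derivation:
step 0: pivot -3 → sign −
step 1: pivot -1 → sign −
step 2: pivot -2/3 → sign −
step 3: pivot -1 → sign −
step 4: pivot 1 → sign +
signature = (1, 4, 0)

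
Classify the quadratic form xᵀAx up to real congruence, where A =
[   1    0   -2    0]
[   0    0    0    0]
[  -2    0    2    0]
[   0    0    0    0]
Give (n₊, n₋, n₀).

step 0: pivot 1 → sign +
step 1: pivot -2 → sign −
step 2: row/col 2 already zero → sign 0
step 3: row/col 3 already zero → sign 0
signature = (1, 1, 2)

Answer: (1, 1, 2)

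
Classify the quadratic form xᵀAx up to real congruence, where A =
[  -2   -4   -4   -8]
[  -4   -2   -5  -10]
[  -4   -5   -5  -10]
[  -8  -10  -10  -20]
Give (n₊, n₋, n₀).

step 0: pivot -2 → sign −
step 1: pivot 6 → sign +
step 2: pivot 3/2 → sign +
step 3: row/col 3 already zero → sign 0
signature = (2, 1, 1)

Answer: (2, 1, 1)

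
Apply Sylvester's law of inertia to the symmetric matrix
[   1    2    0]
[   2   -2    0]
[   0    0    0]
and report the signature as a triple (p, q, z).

step 0: pivot 1 → sign +
step 1: pivot -6 → sign −
step 2: row/col 2 already zero → sign 0
signature = (1, 1, 1)

Answer: (1, 1, 1)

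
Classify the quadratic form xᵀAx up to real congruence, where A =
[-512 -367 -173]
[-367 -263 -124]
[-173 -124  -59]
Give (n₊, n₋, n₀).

Answer: (1, 2, 0)

Derivation:
step 0: pivot -512 → sign −
step 1: pivot 33/512 → sign +
step 2: pivot -6/11 → sign −
signature = (1, 2, 0)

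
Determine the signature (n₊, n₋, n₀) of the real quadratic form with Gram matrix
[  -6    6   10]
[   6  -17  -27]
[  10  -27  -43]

Answer: (0, 3, 0)

Derivation:
step 0: pivot -6 → sign −
step 1: pivot -11 → sign −
step 2: pivot -2/33 → sign −
signature = (0, 3, 0)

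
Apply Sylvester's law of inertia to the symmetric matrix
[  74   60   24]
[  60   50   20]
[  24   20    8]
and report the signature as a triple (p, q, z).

step 0: pivot 74 → sign +
step 1: pivot 50/37 → sign +
step 2: row/col 2 already zero → sign 0
signature = (2, 0, 1)

Answer: (2, 0, 1)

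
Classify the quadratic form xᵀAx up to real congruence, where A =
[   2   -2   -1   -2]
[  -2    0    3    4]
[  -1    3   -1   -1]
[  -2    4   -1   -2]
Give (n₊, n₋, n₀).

step 0: pivot 2 → sign +
step 1: pivot -2 → sign −
step 2: pivot 1/2 → sign +
step 3: pivot -2 → sign −
signature = (2, 2, 0)

Answer: (2, 2, 0)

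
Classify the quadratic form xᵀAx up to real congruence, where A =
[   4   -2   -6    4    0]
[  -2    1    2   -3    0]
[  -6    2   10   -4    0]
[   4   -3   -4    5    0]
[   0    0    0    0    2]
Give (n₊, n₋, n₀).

step 0: pivot 4 → sign +
step 1: pivot 1 → sign +
step 2: pivot -1 → sign −
step 3: pivot -2 → sign −
step 4: pivot 2 → sign +
signature = (3, 2, 0)

Answer: (3, 2, 0)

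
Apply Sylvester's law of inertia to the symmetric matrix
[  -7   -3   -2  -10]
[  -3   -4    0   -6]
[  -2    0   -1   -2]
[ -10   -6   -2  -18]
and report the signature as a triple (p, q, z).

Answer: (0, 4, 0)

Derivation:
step 0: pivot -7 → sign −
step 1: pivot -19/7 → sign −
step 2: pivot -3/19 → sign −
step 3: pivot -2 → sign −
signature = (0, 4, 0)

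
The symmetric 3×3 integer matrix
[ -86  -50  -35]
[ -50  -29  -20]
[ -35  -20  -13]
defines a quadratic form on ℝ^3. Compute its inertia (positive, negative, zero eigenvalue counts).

step 0: pivot -86 → sign −
step 1: pivot 3/43 → sign +
step 2: pivot -1/2 → sign −
signature = (1, 2, 0)

Answer: (1, 2, 0)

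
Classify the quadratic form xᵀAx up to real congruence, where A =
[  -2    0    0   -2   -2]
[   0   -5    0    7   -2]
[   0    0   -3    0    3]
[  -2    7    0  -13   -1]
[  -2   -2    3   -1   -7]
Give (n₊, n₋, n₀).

step 0: pivot -2 → sign −
step 1: pivot -5 → sign −
step 2: pivot -3 → sign −
step 3: pivot -6/5 → sign −
step 4: pivot 3/2 → sign +
signature = (1, 4, 0)

Answer: (1, 4, 0)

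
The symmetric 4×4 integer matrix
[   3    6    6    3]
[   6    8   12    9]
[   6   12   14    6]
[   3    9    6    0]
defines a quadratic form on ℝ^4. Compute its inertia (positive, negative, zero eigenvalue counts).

Answer: (2, 2, 0)

Derivation:
step 0: pivot 3 → sign +
step 1: pivot -4 → sign −
step 2: pivot 2 → sign +
step 3: pivot -3/4 → sign −
signature = (2, 2, 0)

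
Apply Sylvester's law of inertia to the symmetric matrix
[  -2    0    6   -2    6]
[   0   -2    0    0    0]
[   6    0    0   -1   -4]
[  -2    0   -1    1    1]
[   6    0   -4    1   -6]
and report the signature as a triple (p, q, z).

Answer: (3, 2, 0)

Derivation:
step 0: pivot -2 → sign −
step 1: pivot -2 → sign −
step 2: pivot 18 → sign +
step 3: pivot 5/18 → sign +
step 4: pivot 2/5 → sign +
signature = (3, 2, 0)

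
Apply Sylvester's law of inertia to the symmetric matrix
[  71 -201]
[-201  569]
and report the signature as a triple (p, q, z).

step 0: pivot 71 → sign +
step 1: pivot -2/71 → sign −
signature = (1, 1, 0)

Answer: (1, 1, 0)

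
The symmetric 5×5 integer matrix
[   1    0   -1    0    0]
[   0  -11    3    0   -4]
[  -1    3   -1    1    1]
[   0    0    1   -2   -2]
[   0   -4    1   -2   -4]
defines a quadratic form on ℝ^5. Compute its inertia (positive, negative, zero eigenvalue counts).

Answer: (2, 3, 0)

Derivation:
step 0: pivot 1 → sign +
step 1: pivot -11 → sign −
step 2: pivot -13/11 → sign −
step 3: pivot -15/13 → sign −
step 4: pivot 6/5 → sign +
signature = (2, 3, 0)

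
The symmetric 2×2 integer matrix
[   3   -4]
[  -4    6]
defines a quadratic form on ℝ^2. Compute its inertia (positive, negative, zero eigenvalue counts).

Answer: (2, 0, 0)

Derivation:
step 0: pivot 3 → sign +
step 1: pivot 2/3 → sign +
signature = (2, 0, 0)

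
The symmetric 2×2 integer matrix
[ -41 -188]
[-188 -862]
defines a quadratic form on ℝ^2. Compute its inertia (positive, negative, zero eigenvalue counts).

Answer: (1, 1, 0)

Derivation:
step 0: pivot -41 → sign −
step 1: pivot 2/41 → sign +
signature = (1, 1, 0)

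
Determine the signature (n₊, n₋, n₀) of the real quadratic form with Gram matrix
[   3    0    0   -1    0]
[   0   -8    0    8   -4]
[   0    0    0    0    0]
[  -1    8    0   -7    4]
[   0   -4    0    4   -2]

step 0: pivot 3 → sign +
step 1: pivot -8 → sign −
step 2: pivot 2/3 → sign +
step 3: row/col 3 already zero → sign 0
step 4: row/col 4 already zero → sign 0
signature = (2, 1, 2)

Answer: (2, 1, 2)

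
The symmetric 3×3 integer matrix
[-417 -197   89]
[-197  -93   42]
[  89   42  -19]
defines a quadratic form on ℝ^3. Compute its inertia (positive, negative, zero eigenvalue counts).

Answer: (1, 2, 0)

Derivation:
step 0: pivot -417 → sign −
step 1: pivot 28/417 → sign +
step 2: pivot -1/28 → sign −
signature = (1, 2, 0)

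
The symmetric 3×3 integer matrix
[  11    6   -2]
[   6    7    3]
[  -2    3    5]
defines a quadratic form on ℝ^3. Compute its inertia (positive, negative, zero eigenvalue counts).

step 0: pivot 11 → sign +
step 1: pivot 41/11 → sign +
step 2: pivot 6/41 → sign +
signature = (3, 0, 0)

Answer: (3, 0, 0)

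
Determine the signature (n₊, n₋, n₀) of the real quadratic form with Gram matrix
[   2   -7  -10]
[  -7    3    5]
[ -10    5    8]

Answer: (1, 2, 0)

Derivation:
step 0: pivot 2 → sign +
step 1: pivot -43/2 → sign −
step 2: pivot -6/43 → sign −
signature = (1, 2, 0)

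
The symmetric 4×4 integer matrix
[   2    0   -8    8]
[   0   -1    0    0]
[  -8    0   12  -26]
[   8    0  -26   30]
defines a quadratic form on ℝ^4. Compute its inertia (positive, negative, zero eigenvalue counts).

step 0: pivot 2 → sign +
step 1: pivot -1 → sign −
step 2: pivot -20 → sign −
step 3: pivot -1/5 → sign −
signature = (1, 3, 0)

Answer: (1, 3, 0)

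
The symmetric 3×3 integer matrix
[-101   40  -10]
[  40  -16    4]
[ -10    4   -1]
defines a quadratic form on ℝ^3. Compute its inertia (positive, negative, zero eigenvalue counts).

step 0: pivot -101 → sign −
step 1: pivot -16/101 → sign −
step 2: row/col 2 already zero → sign 0
signature = (0, 2, 1)

Answer: (0, 2, 1)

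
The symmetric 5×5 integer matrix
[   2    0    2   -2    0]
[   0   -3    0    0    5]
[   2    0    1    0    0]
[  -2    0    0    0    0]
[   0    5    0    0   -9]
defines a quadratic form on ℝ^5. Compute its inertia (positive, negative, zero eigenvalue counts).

step 0: pivot 2 → sign +
step 1: pivot -3 → sign −
step 2: pivot -1 → sign −
step 3: pivot 2 → sign +
step 4: pivot -2/3 → sign −
signature = (2, 3, 0)

Answer: (2, 3, 0)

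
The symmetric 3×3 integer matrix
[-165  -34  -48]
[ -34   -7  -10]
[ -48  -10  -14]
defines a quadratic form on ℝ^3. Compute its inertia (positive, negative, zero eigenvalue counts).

step 0: pivot -165 → sign −
step 1: pivot 1/165 → sign +
step 2: pivot -2 → sign −
signature = (1, 2, 0)

Answer: (1, 2, 0)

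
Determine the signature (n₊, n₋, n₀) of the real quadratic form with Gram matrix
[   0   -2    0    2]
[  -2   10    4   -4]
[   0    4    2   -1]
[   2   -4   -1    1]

Answer: (2, 2, 0)

Derivation:
step 0: pivot 10 → sign +
step 1: pivot -2/5 → sign −
step 2: pivot 2 → sign +
step 3: pivot -3/2 → sign −
signature = (2, 2, 0)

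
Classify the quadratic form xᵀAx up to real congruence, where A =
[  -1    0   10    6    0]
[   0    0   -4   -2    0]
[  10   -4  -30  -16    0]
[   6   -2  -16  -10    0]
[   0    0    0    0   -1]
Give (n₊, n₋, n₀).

Answer: (1, 4, 0)

Derivation:
step 0: pivot -1 → sign −
step 1: pivot 70 → sign +
step 2: pivot -8/35 → sign −
step 3: pivot -1/2 → sign −
step 4: pivot -1 → sign −
signature = (1, 4, 0)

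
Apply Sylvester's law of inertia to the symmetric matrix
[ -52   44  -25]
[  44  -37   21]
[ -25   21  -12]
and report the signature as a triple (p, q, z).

Answer: (1, 2, 0)

Derivation:
step 0: pivot -52 → sign −
step 1: pivot 3/13 → sign +
step 2: pivot -1/12 → sign −
signature = (1, 2, 0)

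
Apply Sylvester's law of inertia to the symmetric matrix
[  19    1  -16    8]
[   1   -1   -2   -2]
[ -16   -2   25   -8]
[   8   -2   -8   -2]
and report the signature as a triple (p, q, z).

Answer: (3, 1, 0)

Derivation:
step 0: pivot 19 → sign +
step 1: pivot -20/19 → sign −
step 2: pivot 64/5 → sign +
step 3: pivot 3/64 → sign +
signature = (3, 1, 0)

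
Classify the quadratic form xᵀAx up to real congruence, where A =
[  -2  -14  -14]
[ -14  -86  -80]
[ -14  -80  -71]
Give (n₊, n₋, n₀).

Answer: (1, 1, 1)

Derivation:
step 0: pivot -2 → sign −
step 1: pivot 12 → sign +
step 2: row/col 2 already zero → sign 0
signature = (1, 1, 1)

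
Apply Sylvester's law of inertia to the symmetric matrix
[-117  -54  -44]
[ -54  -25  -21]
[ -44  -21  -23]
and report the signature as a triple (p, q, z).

step 0: pivot -117 → sign −
step 1: pivot -1/13 → sign −
step 2: pivot -2/9 → sign −
signature = (0, 3, 0)

Answer: (0, 3, 0)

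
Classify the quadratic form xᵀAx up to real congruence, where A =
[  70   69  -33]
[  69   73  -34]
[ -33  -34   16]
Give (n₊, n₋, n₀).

Answer: (3, 0, 0)

Derivation:
step 0: pivot 70 → sign +
step 1: pivot 349/70 → sign +
step 2: pivot 3/349 → sign +
signature = (3, 0, 0)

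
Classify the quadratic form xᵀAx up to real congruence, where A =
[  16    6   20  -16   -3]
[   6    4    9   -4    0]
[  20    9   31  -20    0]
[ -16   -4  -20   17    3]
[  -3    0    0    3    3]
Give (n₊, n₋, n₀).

Answer: (4, 1, 0)

Derivation:
step 0: pivot 16 → sign +
step 1: pivot 7/4 → sign +
step 2: pivot 33/7 → sign +
step 3: pivot -21/11 → sign −
step 4: pivot 3/28 → sign +
signature = (4, 1, 0)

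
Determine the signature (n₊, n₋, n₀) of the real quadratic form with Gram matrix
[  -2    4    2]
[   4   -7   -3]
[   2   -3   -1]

step 0: pivot -2 → sign −
step 1: pivot 1 → sign +
step 2: row/col 2 already zero → sign 0
signature = (1, 1, 1)

Answer: (1, 1, 1)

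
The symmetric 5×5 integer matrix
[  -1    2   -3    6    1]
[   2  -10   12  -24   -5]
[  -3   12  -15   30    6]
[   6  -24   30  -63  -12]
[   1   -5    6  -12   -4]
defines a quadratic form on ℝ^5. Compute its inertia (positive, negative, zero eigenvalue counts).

Answer: (0, 4, 1)

Derivation:
step 0: pivot -1 → sign −
step 1: pivot -6 → sign −
step 2: pivot -3 → sign −
step 3: pivot -3/2 → sign −
step 4: row/col 4 already zero → sign 0
signature = (0, 4, 1)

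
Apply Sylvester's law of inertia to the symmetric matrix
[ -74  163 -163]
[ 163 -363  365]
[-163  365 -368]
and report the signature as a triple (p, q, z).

Answer: (1, 2, 0)

Derivation:
step 0: pivot -74 → sign −
step 1: pivot -293/74 → sign −
step 2: pivot 3/293 → sign +
signature = (1, 2, 0)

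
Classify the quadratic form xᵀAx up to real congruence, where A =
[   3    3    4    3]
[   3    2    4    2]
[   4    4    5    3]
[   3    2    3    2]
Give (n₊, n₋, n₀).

Answer: (2, 2, 0)

Derivation:
step 0: pivot 3 → sign +
step 1: pivot -1 → sign −
step 2: pivot -1/3 → sign −
step 3: pivot 3 → sign +
signature = (2, 2, 0)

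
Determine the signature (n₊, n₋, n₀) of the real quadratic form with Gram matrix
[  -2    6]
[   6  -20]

Answer: (0, 2, 0)

Derivation:
step 0: pivot -2 → sign −
step 1: pivot -2 → sign −
signature = (0, 2, 0)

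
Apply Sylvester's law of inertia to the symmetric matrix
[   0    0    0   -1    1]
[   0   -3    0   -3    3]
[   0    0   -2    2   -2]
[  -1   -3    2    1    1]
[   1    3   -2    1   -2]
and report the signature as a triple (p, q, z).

step 0: pivot -3 → sign −
step 1: pivot -2 → sign −
step 2: pivot 6 → sign +
step 3: pivot -1/6 → sign −
step 4: pivot 1 → sign +
signature = (2, 3, 0)

Answer: (2, 3, 0)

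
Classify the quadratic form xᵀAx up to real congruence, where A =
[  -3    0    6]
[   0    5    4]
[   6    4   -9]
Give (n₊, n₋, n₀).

Answer: (1, 2, 0)

Derivation:
step 0: pivot -3 → sign −
step 1: pivot 5 → sign +
step 2: pivot -1/5 → sign −
signature = (1, 2, 0)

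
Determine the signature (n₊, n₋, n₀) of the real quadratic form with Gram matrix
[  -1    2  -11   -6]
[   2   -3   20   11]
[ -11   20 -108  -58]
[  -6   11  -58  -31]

step 0: pivot -1 → sign −
step 1: pivot 1 → sign +
step 2: pivot 9 → sign +
step 3: row/col 3 already zero → sign 0
signature = (2, 1, 1)

Answer: (2, 1, 1)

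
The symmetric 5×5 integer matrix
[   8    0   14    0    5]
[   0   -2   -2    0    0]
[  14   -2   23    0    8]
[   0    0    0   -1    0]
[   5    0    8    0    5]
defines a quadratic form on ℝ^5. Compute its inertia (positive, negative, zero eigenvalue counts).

step 0: pivot 8 → sign +
step 1: pivot -2 → sign −
step 2: pivot 1/2 → sign +
step 3: pivot -1 → sign −
step 4: pivot 3/4 → sign +
signature = (3, 2, 0)

Answer: (3, 2, 0)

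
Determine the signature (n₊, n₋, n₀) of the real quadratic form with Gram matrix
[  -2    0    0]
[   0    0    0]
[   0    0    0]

step 0: pivot -2 → sign −
step 1: row/col 1 already zero → sign 0
step 2: row/col 2 already zero → sign 0
signature = (0, 1, 2)

Answer: (0, 1, 2)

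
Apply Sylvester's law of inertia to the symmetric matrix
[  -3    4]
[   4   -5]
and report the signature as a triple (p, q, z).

Answer: (1, 1, 0)

Derivation:
step 0: pivot -3 → sign −
step 1: pivot 1/3 → sign +
signature = (1, 1, 0)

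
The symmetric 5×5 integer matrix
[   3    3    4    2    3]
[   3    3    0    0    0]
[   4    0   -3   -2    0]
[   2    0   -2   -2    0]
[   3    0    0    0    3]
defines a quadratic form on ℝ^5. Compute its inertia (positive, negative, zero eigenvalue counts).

step 0: pivot 3 → sign +
step 1: pivot -25/3 → sign −
step 2: pivot 48/25 → sign +
step 3: pivot -3/4 → sign −
step 4: pivot 3/2 → sign +
signature = (3, 2, 0)

Answer: (3, 2, 0)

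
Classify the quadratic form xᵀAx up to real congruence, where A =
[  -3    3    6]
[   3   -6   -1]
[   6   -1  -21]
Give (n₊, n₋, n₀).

step 0: pivot -3 → sign −
step 1: pivot -3 → sign −
step 2: pivot -2/3 → sign −
signature = (0, 3, 0)

Answer: (0, 3, 0)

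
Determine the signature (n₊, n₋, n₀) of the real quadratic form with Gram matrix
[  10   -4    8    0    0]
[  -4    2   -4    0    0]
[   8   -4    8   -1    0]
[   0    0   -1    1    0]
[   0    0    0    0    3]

step 0: pivot 10 → sign +
step 1: pivot 2/5 → sign +
step 2: pivot 1 → sign +
step 3: pivot -1 → sign −
step 4: pivot 3 → sign +
signature = (4, 1, 0)

Answer: (4, 1, 0)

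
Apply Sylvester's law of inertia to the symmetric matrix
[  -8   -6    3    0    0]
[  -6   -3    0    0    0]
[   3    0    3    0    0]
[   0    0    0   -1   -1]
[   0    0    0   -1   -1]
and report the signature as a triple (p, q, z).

step 0: pivot -8 → sign −
step 1: pivot 3/2 → sign +
step 2: pivot 3/4 → sign +
step 3: pivot -1 → sign −
step 4: row/col 4 already zero → sign 0
signature = (2, 2, 1)

Answer: (2, 2, 1)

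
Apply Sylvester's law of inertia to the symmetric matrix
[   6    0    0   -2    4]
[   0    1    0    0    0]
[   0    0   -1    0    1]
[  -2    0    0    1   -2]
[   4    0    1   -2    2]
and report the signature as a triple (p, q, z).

step 0: pivot 6 → sign +
step 1: pivot 1 → sign +
step 2: pivot -1 → sign −
step 3: pivot 1/3 → sign +
step 4: pivot -1 → sign −
signature = (3, 2, 0)

Answer: (3, 2, 0)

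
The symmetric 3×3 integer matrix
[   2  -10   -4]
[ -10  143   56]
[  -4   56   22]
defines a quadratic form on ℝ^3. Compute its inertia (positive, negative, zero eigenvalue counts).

step 0: pivot 2 → sign +
step 1: pivot 93 → sign +
step 2: pivot 2/31 → sign +
signature = (3, 0, 0)

Answer: (3, 0, 0)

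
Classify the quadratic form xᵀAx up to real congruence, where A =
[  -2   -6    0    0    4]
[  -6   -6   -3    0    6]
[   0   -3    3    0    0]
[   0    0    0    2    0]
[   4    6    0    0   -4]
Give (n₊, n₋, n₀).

step 0: pivot -2 → sign −
step 1: pivot 12 → sign +
step 2: pivot 9/4 → sign +
step 3: pivot 2 → sign +
step 4: row/col 4 already zero → sign 0
signature = (3, 1, 1)

Answer: (3, 1, 1)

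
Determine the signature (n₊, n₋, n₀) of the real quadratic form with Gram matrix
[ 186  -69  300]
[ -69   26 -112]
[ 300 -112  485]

Answer: (2, 1, 0)

Derivation:
step 0: pivot 186 → sign +
step 1: pivot 25/62 → sign +
step 2: pivot -3/25 → sign −
signature = (2, 1, 0)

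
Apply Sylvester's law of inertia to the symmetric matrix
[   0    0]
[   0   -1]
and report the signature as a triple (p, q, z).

Answer: (0, 1, 1)

Derivation:
step 0: pivot -1 → sign −
step 1: row/col 1 already zero → sign 0
signature = (0, 1, 1)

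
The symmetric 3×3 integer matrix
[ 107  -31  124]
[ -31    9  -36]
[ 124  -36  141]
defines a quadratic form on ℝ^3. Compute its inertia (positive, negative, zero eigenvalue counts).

step 0: pivot 107 → sign +
step 1: pivot 2/107 → sign +
step 2: pivot -3 → sign −
signature = (2, 1, 0)

Answer: (2, 1, 0)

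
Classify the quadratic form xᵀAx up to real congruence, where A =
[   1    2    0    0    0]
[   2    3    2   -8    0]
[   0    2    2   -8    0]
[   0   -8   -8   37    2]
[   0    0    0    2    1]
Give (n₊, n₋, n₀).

step 0: pivot 1 → sign +
step 1: pivot -1 → sign −
step 2: pivot 6 → sign +
step 3: pivot 5 → sign +
step 4: pivot 1/5 → sign +
signature = (4, 1, 0)

Answer: (4, 1, 0)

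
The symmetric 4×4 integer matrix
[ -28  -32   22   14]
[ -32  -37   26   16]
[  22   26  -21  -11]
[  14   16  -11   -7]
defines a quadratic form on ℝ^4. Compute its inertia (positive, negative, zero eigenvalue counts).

Answer: (0, 3, 1)

Derivation:
step 0: pivot -28 → sign −
step 1: pivot -3/7 → sign −
step 2: pivot -2 → sign −
step 3: row/col 3 already zero → sign 0
signature = (0, 3, 1)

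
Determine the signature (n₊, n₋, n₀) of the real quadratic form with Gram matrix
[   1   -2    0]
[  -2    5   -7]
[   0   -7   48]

step 0: pivot 1 → sign +
step 1: pivot 1 → sign +
step 2: pivot -1 → sign −
signature = (2, 1, 0)

Answer: (2, 1, 0)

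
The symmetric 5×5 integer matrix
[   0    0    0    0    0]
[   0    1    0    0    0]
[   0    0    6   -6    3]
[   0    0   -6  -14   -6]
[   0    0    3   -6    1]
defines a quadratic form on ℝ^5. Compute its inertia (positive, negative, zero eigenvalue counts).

step 0: pivot 1 → sign +
step 1: pivot 6 → sign +
step 2: pivot -20 → sign −
step 3: pivot -1/20 → sign −
step 4: row/col 4 already zero → sign 0
signature = (2, 2, 1)

Answer: (2, 2, 1)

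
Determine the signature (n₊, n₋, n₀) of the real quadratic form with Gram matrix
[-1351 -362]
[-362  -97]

step 0: pivot -1351 → sign −
step 1: pivot -3/1351 → sign −
signature = (0, 2, 0)

Answer: (0, 2, 0)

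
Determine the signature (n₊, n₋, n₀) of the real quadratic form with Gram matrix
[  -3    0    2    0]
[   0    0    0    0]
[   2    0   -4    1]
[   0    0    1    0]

Answer: (1, 2, 1)

Derivation:
step 0: pivot -3 → sign −
step 1: pivot -8/3 → sign −
step 2: pivot 3/8 → sign +
step 3: row/col 3 already zero → sign 0
signature = (1, 2, 1)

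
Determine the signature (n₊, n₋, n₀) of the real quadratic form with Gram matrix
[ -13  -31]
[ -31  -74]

step 0: pivot -13 → sign −
step 1: pivot -1/13 → sign −
signature = (0, 2, 0)

Answer: (0, 2, 0)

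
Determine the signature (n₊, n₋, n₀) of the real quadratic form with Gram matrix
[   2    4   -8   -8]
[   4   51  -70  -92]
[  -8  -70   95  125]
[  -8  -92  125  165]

Answer: (2, 2, 0)

Derivation:
step 0: pivot 2 → sign +
step 1: pivot 43 → sign +
step 2: pivot -207/43 → sign −
step 3: pivot -2/23 → sign −
signature = (2, 2, 0)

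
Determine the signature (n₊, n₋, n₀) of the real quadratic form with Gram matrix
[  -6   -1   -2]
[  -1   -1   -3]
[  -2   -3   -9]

Answer: (1, 2, 0)

Derivation:
step 0: pivot -6 → sign −
step 1: pivot -5/6 → sign −
step 2: pivot 1/5 → sign +
signature = (1, 2, 0)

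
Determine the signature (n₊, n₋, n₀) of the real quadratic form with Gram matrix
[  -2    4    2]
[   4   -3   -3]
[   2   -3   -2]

Answer: (1, 2, 0)

Derivation:
step 0: pivot -2 → sign −
step 1: pivot 5 → sign +
step 2: pivot -1/5 → sign −
signature = (1, 2, 0)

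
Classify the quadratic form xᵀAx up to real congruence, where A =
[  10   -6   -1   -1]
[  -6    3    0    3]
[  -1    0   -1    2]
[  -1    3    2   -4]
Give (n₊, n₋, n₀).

step 0: pivot 10 → sign +
step 1: pivot -3/5 → sign −
step 2: pivot -1/2 → sign −
step 3: pivot 6 → sign +
signature = (2, 2, 0)

Answer: (2, 2, 0)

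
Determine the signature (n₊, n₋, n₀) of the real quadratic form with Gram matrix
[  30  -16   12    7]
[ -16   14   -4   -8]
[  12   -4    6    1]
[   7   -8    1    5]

Answer: (3, 0, 1)

Derivation:
step 0: pivot 30 → sign +
step 1: pivot 82/15 → sign +
step 2: pivot 6/41 → sign +
step 3: row/col 3 already zero → sign 0
signature = (3, 0, 1)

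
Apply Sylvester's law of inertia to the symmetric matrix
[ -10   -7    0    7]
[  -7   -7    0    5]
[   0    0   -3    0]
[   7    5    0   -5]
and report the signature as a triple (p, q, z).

Answer: (0, 4, 0)

Derivation:
step 0: pivot -10 → sign −
step 1: pivot -21/10 → sign −
step 2: pivot -3 → sign −
step 3: pivot -2/21 → sign −
signature = (0, 4, 0)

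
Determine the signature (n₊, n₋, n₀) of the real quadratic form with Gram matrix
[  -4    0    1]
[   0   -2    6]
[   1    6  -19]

Answer: (0, 3, 0)

Derivation:
step 0: pivot -4 → sign −
step 1: pivot -2 → sign −
step 2: pivot -3/4 → sign −
signature = (0, 3, 0)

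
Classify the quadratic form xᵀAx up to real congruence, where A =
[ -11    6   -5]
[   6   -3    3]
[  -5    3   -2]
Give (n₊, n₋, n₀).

step 0: pivot -11 → sign −
step 1: pivot 3/11 → sign +
step 2: row/col 2 already zero → sign 0
signature = (1, 1, 1)

Answer: (1, 1, 1)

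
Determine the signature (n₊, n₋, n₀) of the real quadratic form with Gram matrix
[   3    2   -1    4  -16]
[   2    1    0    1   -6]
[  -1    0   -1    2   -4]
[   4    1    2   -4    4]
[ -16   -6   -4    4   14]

step 0: pivot 3 → sign +
step 1: pivot -1/3 → sign −
step 2: pivot -1 → sign −
step 3: pivot -2 → sign −
step 4: row/col 4 already zero → sign 0
signature = (1, 3, 1)

Answer: (1, 3, 1)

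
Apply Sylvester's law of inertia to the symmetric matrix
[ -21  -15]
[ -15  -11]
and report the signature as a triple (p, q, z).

Answer: (0, 2, 0)

Derivation:
step 0: pivot -21 → sign −
step 1: pivot -2/7 → sign −
signature = (0, 2, 0)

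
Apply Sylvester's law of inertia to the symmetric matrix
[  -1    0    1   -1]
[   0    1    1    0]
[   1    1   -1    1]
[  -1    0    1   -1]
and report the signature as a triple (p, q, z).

Answer: (1, 2, 1)

Derivation:
step 0: pivot -1 → sign −
step 1: pivot 1 → sign +
step 2: pivot -1 → sign −
step 3: row/col 3 already zero → sign 0
signature = (1, 2, 1)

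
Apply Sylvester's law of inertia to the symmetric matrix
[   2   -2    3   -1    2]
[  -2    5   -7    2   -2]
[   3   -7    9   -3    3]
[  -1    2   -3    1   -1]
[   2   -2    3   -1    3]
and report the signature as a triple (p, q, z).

Answer: (4, 1, 0)

Derivation:
step 0: pivot 2 → sign +
step 1: pivot 3 → sign +
step 2: pivot -5/6 → sign −
step 3: pivot 1/5 → sign +
step 4: pivot 1 → sign +
signature = (4, 1, 0)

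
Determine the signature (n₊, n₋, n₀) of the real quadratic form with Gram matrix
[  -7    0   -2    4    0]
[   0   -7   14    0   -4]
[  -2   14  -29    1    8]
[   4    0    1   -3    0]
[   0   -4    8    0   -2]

step 0: pivot -7 → sign −
step 1: pivot -7 → sign −
step 2: pivot -3/7 → sign −
step 3: pivot -2/3 → sign −
step 4: pivot 2/7 → sign +
signature = (1, 4, 0)

Answer: (1, 4, 0)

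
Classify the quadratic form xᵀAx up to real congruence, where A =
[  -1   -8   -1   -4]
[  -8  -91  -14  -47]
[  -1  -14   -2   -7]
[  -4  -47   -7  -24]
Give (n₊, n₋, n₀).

step 0: pivot -1 → sign −
step 1: pivot -27 → sign −
step 2: pivot 1/3 → sign +
step 3: row/col 3 already zero → sign 0
signature = (1, 2, 1)

Answer: (1, 2, 1)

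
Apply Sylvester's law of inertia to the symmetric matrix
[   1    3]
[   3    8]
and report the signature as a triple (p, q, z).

step 0: pivot 1 → sign +
step 1: pivot -1 → sign −
signature = (1, 1, 0)

Answer: (1, 1, 0)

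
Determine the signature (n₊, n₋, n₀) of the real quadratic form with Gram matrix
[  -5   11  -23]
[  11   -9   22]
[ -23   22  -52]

Answer: (1, 2, 0)

Derivation:
step 0: pivot -5 → sign −
step 1: pivot 76/5 → sign +
step 2: pivot -1/76 → sign −
signature = (1, 2, 0)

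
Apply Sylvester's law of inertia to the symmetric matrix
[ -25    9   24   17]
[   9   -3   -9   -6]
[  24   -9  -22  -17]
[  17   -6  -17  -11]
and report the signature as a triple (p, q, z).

Answer: (2, 1, 1)

Derivation:
step 0: pivot -25 → sign −
step 1: pivot 6/25 → sign +
step 2: pivot 1/2 → sign +
step 3: row/col 3 already zero → sign 0
signature = (2, 1, 1)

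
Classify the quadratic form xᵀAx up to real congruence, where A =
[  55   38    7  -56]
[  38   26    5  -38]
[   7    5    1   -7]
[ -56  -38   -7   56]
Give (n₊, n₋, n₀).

Answer: (2, 2, 0)

Derivation:
step 0: pivot 55 → sign +
step 1: pivot -14/55 → sign −
step 2: pivot 3/14 → sign +
step 3: pivot -2/3 → sign −
signature = (2, 2, 0)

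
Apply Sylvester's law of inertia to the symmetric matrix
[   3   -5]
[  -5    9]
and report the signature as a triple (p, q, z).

step 0: pivot 3 → sign +
step 1: pivot 2/3 → sign +
signature = (2, 0, 0)

Answer: (2, 0, 0)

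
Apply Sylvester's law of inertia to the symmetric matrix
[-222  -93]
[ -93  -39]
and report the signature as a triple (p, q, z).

Answer: (0, 2, 0)

Derivation:
step 0: pivot -222 → sign −
step 1: pivot -3/74 → sign −
signature = (0, 2, 0)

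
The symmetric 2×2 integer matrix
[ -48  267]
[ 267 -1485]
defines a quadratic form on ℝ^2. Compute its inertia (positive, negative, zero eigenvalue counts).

Answer: (1, 1, 0)

Derivation:
step 0: pivot -48 → sign −
step 1: pivot 3/16 → sign +
signature = (1, 1, 0)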